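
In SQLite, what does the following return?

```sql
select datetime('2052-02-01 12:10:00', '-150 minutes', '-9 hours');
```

150 minutes = 2h 30m; -150 minutes from 2052-02-01 12:10:00 is 2052-02-01 09:40:00.
-9 hours from 2052-02-01 09:40:00 is 2052-02-01 00:40:00.

2052-02-01 00:40:00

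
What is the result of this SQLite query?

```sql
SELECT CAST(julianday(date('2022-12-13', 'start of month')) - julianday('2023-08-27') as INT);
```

-269

`start of month` rewinds 2022-12-13 to 2022-12-01.
30 days remain in December 2022 after the 1st (31 − 1).
Full months from January 2023 through July 2023 contribute their day counts.
Then 27 days into August 2023.
Total: 30 + 31 + 28 + 31 + 30 + 31 + 30 + 31 + 27 = 269.
The subtraction is earlier − later, so the result is −269 → -269.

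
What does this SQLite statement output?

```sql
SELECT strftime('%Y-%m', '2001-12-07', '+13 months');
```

2003-01

First apply '+13 months': 2001-12-07 → 2003-01-07.
`%Y-%m` extracts the year-month: 2003-01.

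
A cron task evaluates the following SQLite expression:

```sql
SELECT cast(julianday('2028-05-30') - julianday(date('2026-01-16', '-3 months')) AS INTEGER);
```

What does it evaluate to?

Adding -3 months to 2026-01-16 gives 2025-10-16.
15 days remain in October 2025 after the 16th (31 − 16).
Full months from November 2025 through April 2028 contribute their day counts.
Then 30 days into May 2028.
Total: 15 + 30 + 31 + 31 + 28 + 31 + 30 + 31 + 30 + 31 + 31 + 30 + 31 + 30 + 31 + 31 + 28 + 31 + 30 + 31 + 30 + 31 + 31 + 30 + 31 + 30 + 31 + 31 + 29 + 31 + 30 + 30 = 957.

957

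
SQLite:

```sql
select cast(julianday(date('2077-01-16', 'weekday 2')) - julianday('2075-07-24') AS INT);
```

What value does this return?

545

`weekday 2` advances to the next Tuesday; 2077-01-16 is a Saturday, so it moves forward to 2077-01-19.
7 days remain in July 2075 after the 24th (31 − 24).
Full months from August 2075 through December 2076 contribute their day counts.
Then 19 days into January 2077.
Total: 7 + 31 + 30 + 31 + 30 + 31 + 31 + 29 + 31 + 30 + 31 + 30 + 31 + 31 + 30 + 31 + 30 + 31 + 19 = 545.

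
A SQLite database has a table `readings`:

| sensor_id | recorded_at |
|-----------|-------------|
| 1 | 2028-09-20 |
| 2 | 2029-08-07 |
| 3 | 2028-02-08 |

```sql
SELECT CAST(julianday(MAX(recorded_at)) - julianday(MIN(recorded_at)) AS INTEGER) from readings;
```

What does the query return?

MIN = 2028-02-08, MAX = 2029-08-07.
21 days remain in February 2028 after the 8th (29 − 8).
Full months from March 2028 through July 2029 contribute their day counts.
Then 7 days into August 2029.
Total: 21 + 31 + 30 + 31 + 30 + 31 + 31 + 30 + 31 + 30 + 31 + 31 + 28 + 31 + 30 + 31 + 30 + 31 + 7 = 546.

546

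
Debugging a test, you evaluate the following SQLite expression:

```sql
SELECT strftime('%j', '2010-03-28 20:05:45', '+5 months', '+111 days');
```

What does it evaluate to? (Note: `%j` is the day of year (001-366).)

First apply '+5 months', '+111 days': 2010-03-28 20:05:45 → 2010-12-17 20:05:45.
Day-of-year for 2010-12-17: days since 2010-01-01 inclusive = 351, zero-padded to 351.

351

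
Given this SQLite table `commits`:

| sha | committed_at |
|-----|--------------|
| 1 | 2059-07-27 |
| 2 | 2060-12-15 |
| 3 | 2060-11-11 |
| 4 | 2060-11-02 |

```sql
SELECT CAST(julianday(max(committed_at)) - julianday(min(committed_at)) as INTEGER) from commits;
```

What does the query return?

507

MIN = 2059-07-27, MAX = 2060-12-15.
4 days remain in July 2059 after the 27th (31 − 27).
Full months from August 2059 through November 2060 contribute their day counts.
Then 15 days into December 2060.
Total: 4 + 31 + 30 + 31 + 30 + 31 + 31 + 29 + 31 + 30 + 31 + 30 + 31 + 31 + 30 + 31 + 30 + 15 = 507.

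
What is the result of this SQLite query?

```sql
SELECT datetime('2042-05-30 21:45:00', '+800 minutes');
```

800 minutes = 13h 20m; +800 minutes from 2042-05-30 21:45:00 is 2042-05-31 11:05:00 (crosses midnight).

2042-05-31 11:05:00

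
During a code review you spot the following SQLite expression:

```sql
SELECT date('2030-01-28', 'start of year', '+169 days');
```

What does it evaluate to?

`start of year` rewinds 2030-01-28 to 2030-01-01.
Applying '+169 days' to 2030-01-01: counting 169 days forward gives 2030-06-19.

2030-06-19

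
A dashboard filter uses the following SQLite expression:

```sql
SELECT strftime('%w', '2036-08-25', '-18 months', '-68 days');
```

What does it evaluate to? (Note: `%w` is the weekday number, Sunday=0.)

First apply '-18 months', '-68 days': 2036-08-25 → 2034-12-19.
2034-12-19 is a Tuesday; with Sunday=0 that is 2.

2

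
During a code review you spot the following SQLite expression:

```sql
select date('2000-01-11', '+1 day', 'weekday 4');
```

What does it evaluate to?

Advancing 1 more day within January lands on 2000-01-12.
`weekday 4` advances to the next Thursday; 2000-01-12 is a Wednesday, so it moves forward to 2000-01-13.

2000-01-13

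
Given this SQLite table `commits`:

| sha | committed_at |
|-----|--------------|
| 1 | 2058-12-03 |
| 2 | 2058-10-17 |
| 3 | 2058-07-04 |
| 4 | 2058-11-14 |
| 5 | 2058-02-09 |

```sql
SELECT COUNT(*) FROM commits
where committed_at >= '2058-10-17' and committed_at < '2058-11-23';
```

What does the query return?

Rows in [2058-10-17, 2058-11-23): 2058-10-17, 2058-11-14 → 2 rows.

2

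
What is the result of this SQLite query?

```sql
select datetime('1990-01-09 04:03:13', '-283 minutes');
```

1990-01-08 23:20:13

283 minutes = 4h 43m; -283 minutes from 1990-01-09 04:03:13 is 1990-01-08 23:20:13 (crosses midnight).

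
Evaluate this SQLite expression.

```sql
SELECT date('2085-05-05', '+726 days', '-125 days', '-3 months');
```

Applying '+726 days' to 2085-05-05: counting 726 days forward gives 2087-05-01.
Applying '-125 days' to 2087-05-01: counting 125 days back gives 2086-12-27.
Adding -3 months to 2086-12-27 gives 2086-09-27.

2086-09-27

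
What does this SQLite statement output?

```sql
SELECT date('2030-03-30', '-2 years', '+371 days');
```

Adding -2 years to 2030-03-30 gives 2028-03-30.
Applying '+371 days' to 2028-03-30: counting 371 days forward gives 2029-04-05.

2029-04-05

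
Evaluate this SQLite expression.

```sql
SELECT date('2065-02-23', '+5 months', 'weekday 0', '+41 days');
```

Adding +5 months to 2065-02-23 gives 2065-07-23.
`weekday 0` advances to the next Sunday; 2065-07-23 is a Thursday, so it moves forward to 2065-07-26.
Applying '+41 days' to 2065-07-26: counting 41 days forward gives 2065-09-05.

2065-09-05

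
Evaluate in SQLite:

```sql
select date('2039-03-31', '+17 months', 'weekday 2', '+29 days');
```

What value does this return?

Adding +17 months to 2039-03-31 gives 2040-08-31.
`weekday 2` advances to the next Tuesday; 2040-08-31 is a Friday, so it moves forward to 2040-09-04.
September 2040 has 30 days; 26 remain after the 4th, so 27 days reach 2040-10-01.
Advancing 2 more days within October lands on 2040-10-03.

2040-10-03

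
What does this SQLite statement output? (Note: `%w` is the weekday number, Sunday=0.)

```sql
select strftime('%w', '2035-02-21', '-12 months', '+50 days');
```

3

First apply '-12 months', '+50 days': 2035-02-21 → 2034-04-12.
2034-04-12 is a Wednesday; with Sunday=0 that is 3.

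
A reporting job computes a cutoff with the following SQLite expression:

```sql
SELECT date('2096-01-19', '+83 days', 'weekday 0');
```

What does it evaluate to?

2096-04-15

Applying '+83 days' to 2096-01-19: counting 83 days forward gives 2096-04-11.
`weekday 0` advances to the next Sunday; 2096-04-11 is a Wednesday, so it moves forward to 2096-04-15.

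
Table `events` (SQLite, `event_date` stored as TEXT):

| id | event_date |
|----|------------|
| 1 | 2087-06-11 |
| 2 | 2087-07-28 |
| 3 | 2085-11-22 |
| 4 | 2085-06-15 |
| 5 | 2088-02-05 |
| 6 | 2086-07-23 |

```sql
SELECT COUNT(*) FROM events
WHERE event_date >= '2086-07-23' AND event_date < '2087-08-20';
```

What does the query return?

Rows in [2086-07-23, 2087-08-20): 2087-06-11, 2087-07-28, 2086-07-23 → 3 rows.

3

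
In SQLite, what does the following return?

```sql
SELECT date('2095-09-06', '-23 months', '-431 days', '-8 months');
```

2091-12-01

Adding -23 months to 2095-09-06 gives 2093-10-06.
Applying '-431 days' to 2093-10-06: counting 431 days back gives 2092-08-01.
Adding -8 months to 2092-08-01 gives 2091-12-01.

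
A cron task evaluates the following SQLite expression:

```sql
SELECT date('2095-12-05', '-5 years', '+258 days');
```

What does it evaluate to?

2091-08-20

Adding -5 years to 2095-12-05 gives 2090-12-05.
Applying '+258 days' to 2090-12-05: counting 258 days forward gives 2091-08-20.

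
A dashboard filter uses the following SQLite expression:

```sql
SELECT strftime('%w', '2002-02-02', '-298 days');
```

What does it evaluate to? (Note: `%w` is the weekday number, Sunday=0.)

2

First apply '-298 days': 2002-02-02 → 2001-04-10.
2001-04-10 is a Tuesday; with Sunday=0 that is 2.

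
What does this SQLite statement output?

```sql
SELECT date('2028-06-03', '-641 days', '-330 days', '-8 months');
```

Applying '-641 days' to 2028-06-03: counting 641 days back gives 2026-09-01.
Applying '-330 days' to 2026-09-01: counting 330 days back gives 2025-10-06.
Adding -8 months to 2025-10-06 gives 2025-02-06.

2025-02-06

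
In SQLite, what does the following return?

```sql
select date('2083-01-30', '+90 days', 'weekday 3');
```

2083-05-05

Applying '+90 days' to 2083-01-30: counting 90 days forward gives 2083-04-30.
`weekday 3` advances to the next Wednesday; 2083-04-30 is a Friday, so it moves forward to 2083-05-05.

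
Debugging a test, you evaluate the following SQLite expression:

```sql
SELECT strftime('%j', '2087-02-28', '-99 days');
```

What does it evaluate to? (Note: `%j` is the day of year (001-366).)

325

First apply '-99 days': 2087-02-28 → 2086-11-21.
Day-of-year for 2086-11-21: days since 2086-01-01 inclusive = 325, zero-padded to 325.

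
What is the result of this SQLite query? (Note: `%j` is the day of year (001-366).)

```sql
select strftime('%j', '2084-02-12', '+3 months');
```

First apply '+3 months': 2084-02-12 → 2084-05-12.
Day-of-year for 2084-05-12: days since 2084-01-01 inclusive = 133, zero-padded to 133.

133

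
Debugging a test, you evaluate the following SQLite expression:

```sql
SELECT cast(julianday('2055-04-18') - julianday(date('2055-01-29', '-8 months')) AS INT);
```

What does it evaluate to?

Adding -8 months to 2055-01-29 gives 2054-05-29.
2 days remain in May 2054 after the 29th (31 − 29).
Full months from June 2054 through March 2055 contribute their day counts.
Then 18 days into April 2055.
Total: 2 + 30 + 31 + 31 + 30 + 31 + 30 + 31 + 31 + 28 + 31 + 18 = 324.

324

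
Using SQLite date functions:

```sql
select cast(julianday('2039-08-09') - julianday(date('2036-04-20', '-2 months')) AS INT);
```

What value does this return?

Adding -2 months to 2036-04-20 gives 2036-02-20.
9 days remain in February 2036 after the 20th (29 − 20).
Full months from March 2036 through July 2039 contribute their day counts.
Then 9 days into August 2039.
Total: 9 + 31 + 30 + 31 + 30 + 31 + 31 + 30 + 31 + 30 + 31 + 31 + 28 + 31 + 30 + 31 + 30 + 31 + 31 + 30 + 31 + 30 + 31 + 31 + 28 + 31 + 30 + 31 + 30 + 31 + 31 + 30 + 31 + 30 + 31 + 31 + 28 + 31 + 30 + 31 + 30 + 31 + 9 = 1266.

1266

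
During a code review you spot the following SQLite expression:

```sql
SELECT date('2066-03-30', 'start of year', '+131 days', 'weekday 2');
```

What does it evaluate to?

2066-05-18

`start of year` rewinds 2066-03-30 to 2066-01-01.
Applying '+131 days' to 2066-01-01: counting 131 days forward gives 2066-05-12.
`weekday 2` advances to the next Tuesday; 2066-05-12 is a Wednesday, so it moves forward to 2066-05-18.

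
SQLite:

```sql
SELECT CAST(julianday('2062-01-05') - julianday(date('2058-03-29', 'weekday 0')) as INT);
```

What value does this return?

`weekday 0` advances to the next Sunday; 2058-03-29 is a Friday, so it moves forward to 2058-03-31.
0 days remain in March 2058 after the 31st (31 − 31).
Full months from April 2058 through December 2061 contribute their day counts.
Then 5 days into January 2062.
Total: 0 + 30 + 31 + 30 + 31 + 31 + 30 + 31 + 30 + 31 + 31 + 28 + 31 + 30 + 31 + 30 + 31 + 31 + 30 + 31 + 30 + 31 + 31 + 29 + 31 + 30 + 31 + 30 + 31 + 31 + 30 + 31 + 30 + 31 + 31 + 28 + 31 + 30 + 31 + 30 + 31 + 31 + 30 + 31 + 30 + 31 + 5 = 1376.

1376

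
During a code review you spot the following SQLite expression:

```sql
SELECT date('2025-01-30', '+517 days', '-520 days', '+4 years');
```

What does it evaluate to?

Applying '+517 days' to 2025-01-30: counting 517 days forward gives 2026-07-01.
Applying '-520 days' to 2026-07-01: counting 520 days back gives 2025-01-27.
Adding +4 years to 2025-01-27 gives 2029-01-27.

2029-01-27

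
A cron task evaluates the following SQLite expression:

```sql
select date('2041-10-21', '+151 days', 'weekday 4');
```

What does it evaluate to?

2042-03-27

Applying '+151 days' to 2041-10-21: counting 151 days forward gives 2042-03-21.
`weekday 4` advances to the next Thursday; 2042-03-21 is a Friday, so it moves forward to 2042-03-27.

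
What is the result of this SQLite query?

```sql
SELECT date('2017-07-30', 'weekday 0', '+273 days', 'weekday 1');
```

`weekday 0` advances to the next Sunday; 2017-07-30 is already a Sunday, so it stays at 2017-07-30.
Applying '+273 days' to 2017-07-30: counting 273 days forward gives 2018-04-29.
`weekday 1` advances to the next Monday; 2018-04-29 is a Sunday, so it moves forward to 2018-04-30.

2018-04-30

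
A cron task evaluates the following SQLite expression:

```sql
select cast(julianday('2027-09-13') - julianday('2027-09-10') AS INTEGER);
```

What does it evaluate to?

3

Both dates are in September 2027: 13 − 10 = 3.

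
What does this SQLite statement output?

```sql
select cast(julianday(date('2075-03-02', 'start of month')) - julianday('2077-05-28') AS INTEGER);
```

`start of month` rewinds 2075-03-02 to 2075-03-01.
30 days remain in March 2075 after the 1st (31 − 1).
Full months from April 2075 through April 2077 contribute their day counts.
Then 28 days into May 2077.
Total: 30 + 30 + 31 + 30 + 31 + 31 + 30 + 31 + 30 + 31 + 31 + 29 + 31 + 30 + 31 + 30 + 31 + 31 + 30 + 31 + 30 + 31 + 31 + 28 + 31 + 30 + 28 = 819.
The subtraction is earlier − later, so the result is −819 → -819.

-819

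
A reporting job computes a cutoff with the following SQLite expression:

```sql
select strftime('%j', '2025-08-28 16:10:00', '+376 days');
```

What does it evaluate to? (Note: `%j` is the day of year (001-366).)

First apply '+376 days': 2025-08-28 16:10:00 → 2026-09-08 16:10:00.
Day-of-year for 2026-09-08: days since 2026-01-01 inclusive = 251, zero-padded to 251.

251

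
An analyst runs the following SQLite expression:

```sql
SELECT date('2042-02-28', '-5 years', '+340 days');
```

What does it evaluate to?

2038-02-03

Adding -5 years to 2042-02-28 gives 2037-02-28.
Applying '+340 days' to 2037-02-28: counting 340 days forward gives 2038-02-03.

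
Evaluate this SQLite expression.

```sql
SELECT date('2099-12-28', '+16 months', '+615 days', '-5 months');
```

Adding +16 months to 2099-12-28 gives 2101-04-28.
Applying '+615 days' to 2101-04-28: counting 615 days forward gives 2103-01-03.
Adding -5 months to 2103-01-03 gives 2102-08-03.

2102-08-03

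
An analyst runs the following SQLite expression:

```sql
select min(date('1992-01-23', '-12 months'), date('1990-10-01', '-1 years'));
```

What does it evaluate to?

1989-10-01

date('1992-01-23', '-12 months') → 1991-01-23.
date('1990-10-01', '-1 years') → 1989-10-01.
Earlier of the two is 1989-10-01.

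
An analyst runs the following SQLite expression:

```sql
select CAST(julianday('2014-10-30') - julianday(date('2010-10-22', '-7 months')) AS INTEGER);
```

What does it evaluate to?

1683

Adding -7 months to 2010-10-22 gives 2010-03-22.
9 days remain in March 2010 after the 22nd (31 − 22).
Full months from April 2010 through September 2014 contribute their day counts.
Then 30 days into October 2014.
Total: 9 + 30 + 31 + 30 + 31 + 31 + 30 + 31 + 30 + 31 + 31 + 28 + 31 + 30 + 31 + 30 + 31 + 31 + 30 + 31 + 30 + 31 + 31 + 29 + 31 + 30 + 31 + 30 + 31 + 31 + 30 + 31 + 30 + 31 + 31 + 28 + 31 + 30 + 31 + 30 + 31 + 31 + 30 + 31 + 30 + 31 + 31 + 28 + 31 + 30 + 31 + 30 + 31 + 31 + 30 + 30 = 1683.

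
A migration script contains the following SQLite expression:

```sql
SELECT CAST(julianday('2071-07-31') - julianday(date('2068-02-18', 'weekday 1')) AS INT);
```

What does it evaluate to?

`weekday 1` advances to the next Monday; 2068-02-18 is a Saturday, so it moves forward to 2068-02-20.
9 days remain in February 2068 after the 20th (29 − 20).
Full months from March 2068 through June 2071 contribute their day counts.
Then 31 days into July 2071.
Total: 9 + 31 + 30 + 31 + 30 + 31 + 31 + 30 + 31 + 30 + 31 + 31 + 28 + 31 + 30 + 31 + 30 + 31 + 31 + 30 + 31 + 30 + 31 + 31 + 28 + 31 + 30 + 31 + 30 + 31 + 31 + 30 + 31 + 30 + 31 + 31 + 28 + 31 + 30 + 31 + 30 + 31 = 1257.

1257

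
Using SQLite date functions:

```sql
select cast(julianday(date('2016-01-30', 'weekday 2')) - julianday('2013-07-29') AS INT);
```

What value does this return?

`weekday 2` advances to the next Tuesday; 2016-01-30 is a Saturday, so it moves forward to 2016-02-02.
2 days remain in July 2013 after the 29th (31 − 29).
Full months from August 2013 through January 2016 contribute their day counts.
Then 2 days into February 2016.
Total: 2 + 31 + 30 + 31 + 30 + 31 + 31 + 28 + 31 + 30 + 31 + 30 + 31 + 31 + 30 + 31 + 30 + 31 + 31 + 28 + 31 + 30 + 31 + 30 + 31 + 31 + 30 + 31 + 30 + 31 + 31 + 2 = 918.

918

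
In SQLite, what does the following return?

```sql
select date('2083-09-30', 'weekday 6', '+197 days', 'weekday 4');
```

`weekday 6` advances to the next Saturday; 2083-09-30 is a Thursday, so it moves forward to 2083-10-02.
Applying '+197 days' to 2083-10-02: counting 197 days forward gives 2084-04-16.
`weekday 4` advances to the next Thursday; 2084-04-16 is a Sunday, so it moves forward to 2084-04-20.

2084-04-20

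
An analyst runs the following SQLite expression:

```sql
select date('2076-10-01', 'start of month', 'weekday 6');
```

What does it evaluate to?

2076-10-03

`start of month` rewinds 2076-10-01 to 2076-10-01.
`weekday 6` advances to the next Saturday; 2076-10-01 is a Thursday, so it moves forward to 2076-10-03.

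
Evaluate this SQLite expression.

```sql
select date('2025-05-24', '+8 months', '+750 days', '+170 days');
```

Adding +8 months to 2025-05-24 gives 2026-01-24.
Applying '+750 days' to 2026-01-24: counting 750 days forward gives 2028-02-13.
Applying '+170 days' to 2028-02-13: counting 170 days forward gives 2028-08-01.

2028-08-01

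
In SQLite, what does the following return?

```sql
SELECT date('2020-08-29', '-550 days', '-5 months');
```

2018-09-26

Applying '-550 days' to 2020-08-29: counting 550 days back gives 2019-02-26.
Adding -5 months to 2019-02-26 gives 2018-09-26.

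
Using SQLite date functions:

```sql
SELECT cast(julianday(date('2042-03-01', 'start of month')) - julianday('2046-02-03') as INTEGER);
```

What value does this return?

`start of month` rewinds 2042-03-01 to 2042-03-01.
30 days remain in March 2042 after the 1st (31 − 1).
Full months from April 2042 through January 2046 contribute their day counts.
Then 3 days into February 2046.
Total: 30 + 30 + 31 + 30 + 31 + 31 + 30 + 31 + 30 + 31 + 31 + 28 + 31 + 30 + 31 + 30 + 31 + 31 + 30 + 31 + 30 + 31 + 31 + 29 + 31 + 30 + 31 + 30 + 31 + 31 + 30 + 31 + 30 + 31 + 31 + 28 + 31 + 30 + 31 + 30 + 31 + 31 + 30 + 31 + 30 + 31 + 31 + 3 = 1435.
The subtraction is earlier − later, so the result is −1435 → -1435.

-1435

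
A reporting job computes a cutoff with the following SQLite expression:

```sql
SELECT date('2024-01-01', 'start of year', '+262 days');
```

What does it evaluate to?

`start of year` rewinds 2024-01-01 to 2024-01-01.
Applying '+262 days' to 2024-01-01: counting 262 days forward gives 2024-09-19.

2024-09-19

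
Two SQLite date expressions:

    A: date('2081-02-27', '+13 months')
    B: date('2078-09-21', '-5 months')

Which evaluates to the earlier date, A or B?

A = 2082-03-27.
B = 2078-04-21.
B is earlier.

B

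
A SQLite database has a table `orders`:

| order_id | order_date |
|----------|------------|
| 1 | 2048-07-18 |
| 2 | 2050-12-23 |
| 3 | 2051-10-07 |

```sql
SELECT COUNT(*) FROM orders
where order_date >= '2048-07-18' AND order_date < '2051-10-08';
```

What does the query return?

3

Rows in [2048-07-18, 2051-10-08): 2048-07-18, 2050-12-23, 2051-10-07 → 3 rows.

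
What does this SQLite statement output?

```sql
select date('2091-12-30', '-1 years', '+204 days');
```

Adding -1 year to 2091-12-30 gives 2090-12-30.
Applying '+204 days' to 2090-12-30: counting 204 days forward gives 2091-07-22.

2091-07-22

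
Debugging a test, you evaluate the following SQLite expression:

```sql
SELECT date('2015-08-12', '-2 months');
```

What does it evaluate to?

2015-06-12

Adding -2 months to 2015-08-12 gives 2015-06-12.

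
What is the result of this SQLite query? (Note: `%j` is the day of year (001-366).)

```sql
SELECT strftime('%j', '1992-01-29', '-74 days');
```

320

First apply '-74 days': 1992-01-29 → 1991-11-16.
Day-of-year for 1991-11-16: days since 1991-01-01 inclusive = 320, zero-padded to 320.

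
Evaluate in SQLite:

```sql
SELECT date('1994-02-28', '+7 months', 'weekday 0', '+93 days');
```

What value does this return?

Adding +7 months to 1994-02-28 gives 1994-09-28.
`weekday 0` advances to the next Sunday; 1994-09-28 is a Wednesday, so it moves forward to 1994-10-02.
Applying '+93 days' to 1994-10-02: counting 93 days forward gives 1995-01-03.

1995-01-03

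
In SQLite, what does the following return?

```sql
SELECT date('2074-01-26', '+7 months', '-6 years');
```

2068-08-26

Adding +7 months to 2074-01-26 gives 2074-08-26.
Adding -6 years to 2074-08-26 gives 2068-08-26.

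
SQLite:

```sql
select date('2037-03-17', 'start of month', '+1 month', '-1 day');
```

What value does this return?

2037-03-31

`start of month` rewinds 2037-03-17 to 2037-03-01.
Adding +1 month to 2037-03-01 gives 2037-04-01.
Going back 1 day from 2037-04-01 reaches 2037-03-31 (last day of March, 31 days).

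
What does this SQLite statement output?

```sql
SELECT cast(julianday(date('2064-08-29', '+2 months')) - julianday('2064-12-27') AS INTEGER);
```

Adding +2 months to 2064-08-29 gives 2064-10-29.
2 days remain in October 2064 after the 29th (31 − 29).
November 2064: 30 days.
Then 27 days into December 2064.
Total: 2 + 30 + 27 = 59.
The subtraction is earlier − later, so the result is −59 → -59.

-59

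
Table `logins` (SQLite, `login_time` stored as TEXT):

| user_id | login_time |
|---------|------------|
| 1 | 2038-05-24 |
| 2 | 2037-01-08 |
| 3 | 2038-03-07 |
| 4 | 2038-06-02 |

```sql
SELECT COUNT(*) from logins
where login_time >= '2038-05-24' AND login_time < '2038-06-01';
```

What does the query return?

Rows in [2038-05-24, 2038-06-01): 2038-05-24 → 1 row.

1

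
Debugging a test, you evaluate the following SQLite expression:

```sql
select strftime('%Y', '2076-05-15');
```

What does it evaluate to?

`%Y` extracts the 4-digit year: 2076.

2076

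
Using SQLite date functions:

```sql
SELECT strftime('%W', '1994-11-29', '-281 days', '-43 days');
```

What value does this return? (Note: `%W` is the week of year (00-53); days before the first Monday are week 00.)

01

First apply '-281 days', '-43 days': 1994-11-29 → 1994-01-09.
1994-01-09 is a Sunday. SQLite's %W counts Mondays since the year started; the result is 01.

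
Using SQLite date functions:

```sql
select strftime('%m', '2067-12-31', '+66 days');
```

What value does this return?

03

First apply '+66 days': 2067-12-31 → 2068-03-06.
`%m` extracts the 2-digit month (01-12): 03.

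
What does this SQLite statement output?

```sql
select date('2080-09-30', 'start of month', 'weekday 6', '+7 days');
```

`start of month` rewinds 2080-09-30 to 2080-09-01.
`weekday 6` advances to the next Saturday; 2080-09-01 is a Sunday, so it moves forward to 2080-09-07.
Advancing 7 more days within September lands on 2080-09-14.

2080-09-14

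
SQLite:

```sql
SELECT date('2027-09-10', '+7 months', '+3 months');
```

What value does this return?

2028-07-10

Adding +7 months to 2027-09-10 gives 2028-04-10.
Adding +3 months to 2028-04-10 gives 2028-07-10.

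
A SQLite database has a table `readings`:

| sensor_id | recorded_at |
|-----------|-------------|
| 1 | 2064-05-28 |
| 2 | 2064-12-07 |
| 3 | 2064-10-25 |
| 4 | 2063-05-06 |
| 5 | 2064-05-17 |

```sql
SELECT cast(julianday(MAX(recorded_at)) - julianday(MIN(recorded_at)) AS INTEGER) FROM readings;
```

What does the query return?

581

MIN = 2063-05-06, MAX = 2064-12-07.
25 days remain in May 2063 after the 6th (31 − 6).
Full months from June 2063 through November 2064 contribute their day counts.
Then 7 days into December 2064.
Total: 25 + 30 + 31 + 31 + 30 + 31 + 30 + 31 + 31 + 29 + 31 + 30 + 31 + 30 + 31 + 31 + 30 + 31 + 30 + 7 = 581.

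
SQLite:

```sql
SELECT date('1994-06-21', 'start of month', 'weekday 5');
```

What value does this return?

1994-06-03

`start of month` rewinds 1994-06-21 to 1994-06-01.
`weekday 5` advances to the next Friday; 1994-06-01 is a Wednesday, so it moves forward to 1994-06-03.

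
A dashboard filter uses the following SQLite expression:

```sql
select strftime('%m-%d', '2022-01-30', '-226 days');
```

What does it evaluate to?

First apply '-226 days': 2022-01-30 → 2021-06-18.
`%m-%d` extracts the month-day: 06-18.

06-18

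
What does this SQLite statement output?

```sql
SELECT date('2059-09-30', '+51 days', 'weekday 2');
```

2059-11-25

Applying '+51 days' to 2059-09-30: counting 51 days forward gives 2059-11-20.
`weekday 2` advances to the next Tuesday; 2059-11-20 is a Thursday, so it moves forward to 2059-11-25.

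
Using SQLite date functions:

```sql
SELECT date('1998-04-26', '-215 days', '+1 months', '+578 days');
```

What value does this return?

1999-05-24

Applying '-215 days' to 1998-04-26: counting 215 days back gives 1997-09-23.
Adding +1 month to 1997-09-23 gives 1997-10-23.
Applying '+578 days' to 1997-10-23: counting 578 days forward gives 1999-05-24.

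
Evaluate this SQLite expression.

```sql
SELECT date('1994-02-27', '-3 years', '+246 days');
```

1991-10-31

Adding -3 years to 1994-02-27 gives 1991-02-27.
Applying '+246 days' to 1991-02-27: counting 246 days forward gives 1991-10-31.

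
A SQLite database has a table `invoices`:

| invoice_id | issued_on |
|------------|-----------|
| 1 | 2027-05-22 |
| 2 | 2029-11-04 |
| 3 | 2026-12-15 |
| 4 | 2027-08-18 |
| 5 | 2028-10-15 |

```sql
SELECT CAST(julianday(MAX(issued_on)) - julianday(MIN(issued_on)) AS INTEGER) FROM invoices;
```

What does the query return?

MIN = 2026-12-15, MAX = 2029-11-04.
16 days remain in December 2026 after the 15th (31 − 15).
Full months from January 2027 through October 2029 contribute their day counts.
Then 4 days into November 2029.
Total: 16 + 31 + 28 + 31 + 30 + 31 + 30 + 31 + 31 + 30 + 31 + 30 + 31 + 31 + 29 + 31 + 30 + 31 + 30 + 31 + 31 + 30 + 31 + 30 + 31 + 31 + 28 + 31 + 30 + 31 + 30 + 31 + 31 + 30 + 31 + 4 = 1055.

1055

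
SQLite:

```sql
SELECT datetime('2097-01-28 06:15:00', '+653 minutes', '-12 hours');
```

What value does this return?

2097-01-28 05:08:00

653 minutes = 10h 53m; +653 minutes from 2097-01-28 06:15:00 is 2097-01-28 17:08:00.
-12 hours from 2097-01-28 17:08:00 is 2097-01-28 05:08:00.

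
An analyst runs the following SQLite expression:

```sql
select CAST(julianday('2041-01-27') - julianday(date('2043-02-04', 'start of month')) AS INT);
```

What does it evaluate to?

`start of month` rewinds 2043-02-04 to 2043-02-01.
4 days remain in January 2041 after the 27th (31 − 27).
Full months from February 2041 through January 2043 contribute their day counts.
Then 1 day into February 2043.
Total: 4 + 28 + 31 + 30 + 31 + 30 + 31 + 31 + 30 + 31 + 30 + 31 + 31 + 28 + 31 + 30 + 31 + 30 + 31 + 31 + 30 + 31 + 30 + 31 + 31 + 1 = 735.
The subtraction is earlier − later, so the result is −735 → -735.

-735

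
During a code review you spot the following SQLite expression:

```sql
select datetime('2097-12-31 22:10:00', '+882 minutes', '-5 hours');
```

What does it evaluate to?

2098-01-01 07:52:00

882 minutes = 14h 42m; +882 minutes from 2097-12-31 22:10:00 is 2098-01-01 12:52:00 (crosses midnight).
-5 hours from 2098-01-01 12:52:00 is 2098-01-01 07:52:00.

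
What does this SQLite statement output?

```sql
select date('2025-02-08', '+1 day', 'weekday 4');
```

2025-02-13

Advancing 1 more day within February lands on 2025-02-09.
`weekday 4` advances to the next Thursday; 2025-02-09 is a Sunday, so it moves forward to 2025-02-13.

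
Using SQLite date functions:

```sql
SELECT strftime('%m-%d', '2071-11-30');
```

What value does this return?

`%m-%d` extracts the month-day: 11-30.

11-30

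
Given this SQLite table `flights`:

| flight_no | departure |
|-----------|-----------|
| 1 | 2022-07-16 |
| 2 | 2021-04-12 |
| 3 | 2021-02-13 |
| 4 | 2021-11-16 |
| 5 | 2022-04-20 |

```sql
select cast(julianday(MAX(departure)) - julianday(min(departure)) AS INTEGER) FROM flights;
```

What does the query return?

518

MIN = 2021-02-13, MAX = 2022-07-16.
15 days remain in February 2021 after the 13th (28 − 13).
Full months from March 2021 through June 2022 contribute their day counts.
Then 16 days into July 2022.
Total: 15 + 31 + 30 + 31 + 30 + 31 + 31 + 30 + 31 + 30 + 31 + 31 + 28 + 31 + 30 + 31 + 30 + 16 = 518.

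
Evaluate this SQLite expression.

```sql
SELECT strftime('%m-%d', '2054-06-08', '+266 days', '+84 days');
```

05-24

First apply '+266 days', '+84 days': 2054-06-08 → 2055-05-24.
`%m-%d` extracts the month-day: 05-24.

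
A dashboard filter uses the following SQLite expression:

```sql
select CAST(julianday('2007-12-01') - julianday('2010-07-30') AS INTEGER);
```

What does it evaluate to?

-972

30 days remain in December 2007 after the 1st (31 − 1).
Full months from January 2008 through June 2010 contribute their day counts.
Then 30 days into July 2010.
Total: 30 + 31 + 29 + 31 + 30 + 31 + 30 + 31 + 31 + 30 + 31 + 30 + 31 + 31 + 28 + 31 + 30 + 31 + 30 + 31 + 31 + 30 + 31 + 30 + 31 + 31 + 28 + 31 + 30 + 31 + 30 + 30 = 972.
The subtraction is earlier − later, so the result is −972 → -972.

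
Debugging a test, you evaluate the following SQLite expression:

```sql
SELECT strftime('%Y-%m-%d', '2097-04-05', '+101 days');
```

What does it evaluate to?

2097-07-15

First apply '+101 days': 2097-04-05 → 2097-07-15.
`%Y-%m-%d` extracts the ISO date: 2097-07-15.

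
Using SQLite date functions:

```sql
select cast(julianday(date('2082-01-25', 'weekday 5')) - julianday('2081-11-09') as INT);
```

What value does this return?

`weekday 5` advances to the next Friday; 2082-01-25 is a Sunday, so it moves forward to 2082-01-30.
21 days remain in November 2081 after the 9th (30 − 9).
December 2081: 31 days.
Then 30 days into January 2082.
Total: 21 + 31 + 30 = 82.

82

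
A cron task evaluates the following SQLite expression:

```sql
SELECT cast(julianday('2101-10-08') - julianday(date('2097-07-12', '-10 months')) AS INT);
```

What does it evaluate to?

1851

Adding -10 months to 2097-07-12 gives 2096-09-12.
18 days remain in September 2096 after the 12th (30 − 12).
Full months from October 2096 through September 2101 contribute their day counts.
Then 8 days into October 2101.
Total: 18 + 31 + 30 + 31 + 31 + 28 + 31 + 30 + 31 + 30 + 31 + 31 + 30 + 31 + 30 + 31 + 31 + 28 + 31 + 30 + 31 + 30 + 31 + 31 + 30 + 31 + 30 + 31 + 31 + 28 + 31 + 30 + 31 + 30 + 31 + 31 + 30 + 31 + 30 + 31 + 31 + 28 + 31 + 30 + 31 + 30 + 31 + 31 + 30 + 31 + 30 + 31 + 31 + 28 + 31 + 30 + 31 + 30 + 31 + 31 + 30 + 8 = 1851.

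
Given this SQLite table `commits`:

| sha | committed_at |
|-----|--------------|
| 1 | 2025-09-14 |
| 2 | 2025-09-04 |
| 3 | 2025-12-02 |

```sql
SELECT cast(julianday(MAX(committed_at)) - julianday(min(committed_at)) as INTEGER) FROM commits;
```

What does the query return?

MIN = 2025-09-04, MAX = 2025-12-02.
26 days remain in September 2025 after the 4th (30 − 4).
October 2025: 31 days.
November 2025: 30 days.
Then 2 days into December 2025.
Total: 26 + 31 + 30 + 2 = 89.

89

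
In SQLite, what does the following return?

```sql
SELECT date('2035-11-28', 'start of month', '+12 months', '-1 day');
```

2036-10-31

`start of month` rewinds 2035-11-28 to 2035-11-01.
Adding +12 months to 2035-11-01 gives 2036-11-01.
Going back 1 day from 2036-11-01 reaches 2036-10-31 (last day of October, 31 days).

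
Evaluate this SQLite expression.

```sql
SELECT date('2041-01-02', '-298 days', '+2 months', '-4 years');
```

2036-05-10

Applying '-298 days' to 2041-01-02: counting 298 days back gives 2040-03-10.
Adding +2 months to 2040-03-10 gives 2040-05-10.
Adding -4 years to 2040-05-10 gives 2036-05-10.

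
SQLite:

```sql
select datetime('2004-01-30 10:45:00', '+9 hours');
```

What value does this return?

2004-01-30 19:45:00

+9 hours from 2004-01-30 10:45:00 is 2004-01-30 19:45:00.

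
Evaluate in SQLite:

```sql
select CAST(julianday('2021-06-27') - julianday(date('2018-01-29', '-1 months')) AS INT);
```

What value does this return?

Adding -1 month to 2018-01-29 gives 2017-12-29.
2 days remain in December 2017 after the 29th (31 − 29).
Full months from January 2018 through May 2021 contribute their day counts.
Then 27 days into June 2021.
Total: 2 + 31 + 28 + 31 + 30 + 31 + 30 + 31 + 31 + 30 + 31 + 30 + 31 + 31 + 28 + 31 + 30 + 31 + 30 + 31 + 31 + 30 + 31 + 30 + 31 + 31 + 29 + 31 + 30 + 31 + 30 + 31 + 31 + 30 + 31 + 30 + 31 + 31 + 28 + 31 + 30 + 31 + 27 = 1276.

1276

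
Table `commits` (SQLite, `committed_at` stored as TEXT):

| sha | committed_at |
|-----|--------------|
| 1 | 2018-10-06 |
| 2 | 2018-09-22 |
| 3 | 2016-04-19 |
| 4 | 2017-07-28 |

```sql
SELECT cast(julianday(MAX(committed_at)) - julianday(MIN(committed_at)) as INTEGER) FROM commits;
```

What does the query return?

900

MIN = 2016-04-19, MAX = 2018-10-06.
11 days remain in April 2016 after the 19th (30 − 19).
Full months from May 2016 through September 2018 contribute their day counts.
Then 6 days into October 2018.
Total: 11 + 31 + 30 + 31 + 31 + 30 + 31 + 30 + 31 + 31 + 28 + 31 + 30 + 31 + 30 + 31 + 31 + 30 + 31 + 30 + 31 + 31 + 28 + 31 + 30 + 31 + 30 + 31 + 31 + 30 + 6 = 900.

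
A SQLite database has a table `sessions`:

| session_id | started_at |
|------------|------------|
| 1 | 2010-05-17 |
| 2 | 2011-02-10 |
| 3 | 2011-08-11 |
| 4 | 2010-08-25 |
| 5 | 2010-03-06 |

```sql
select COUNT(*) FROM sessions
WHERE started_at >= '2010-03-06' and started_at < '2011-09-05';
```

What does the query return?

5

Rows in [2010-03-06, 2011-09-05): 2010-05-17, 2011-02-10, 2011-08-11, 2010-08-25, 2010-03-06 → 5 rows.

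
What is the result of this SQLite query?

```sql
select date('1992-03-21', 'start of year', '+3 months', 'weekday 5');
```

1992-04-03

`start of year` rewinds 1992-03-21 to 1992-01-01.
Adding +3 months to 1992-01-01 gives 1992-04-01.
`weekday 5` advances to the next Friday; 1992-04-01 is a Wednesday, so it moves forward to 1992-04-03.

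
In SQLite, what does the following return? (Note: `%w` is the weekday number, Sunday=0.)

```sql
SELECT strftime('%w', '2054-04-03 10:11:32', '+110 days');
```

First apply '+110 days': 2054-04-03 10:11:32 → 2054-07-22 10:11:32.
2054-07-22 is a Wednesday; with Sunday=0 that is 3.

3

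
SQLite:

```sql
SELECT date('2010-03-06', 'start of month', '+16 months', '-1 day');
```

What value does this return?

`start of month` rewinds 2010-03-06 to 2010-03-01.
Adding +16 months to 2010-03-01 gives 2011-07-01.
Going back 1 day from 2011-07-01 reaches 2011-06-30 (last day of June, 30 days).

2011-06-30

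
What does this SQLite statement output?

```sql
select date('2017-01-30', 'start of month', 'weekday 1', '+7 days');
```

`start of month` rewinds 2017-01-30 to 2017-01-01.
`weekday 1` advances to the next Monday; 2017-01-01 is a Sunday, so it moves forward to 2017-01-02.
Advancing 7 more days within January lands on 2017-01-09.

2017-01-09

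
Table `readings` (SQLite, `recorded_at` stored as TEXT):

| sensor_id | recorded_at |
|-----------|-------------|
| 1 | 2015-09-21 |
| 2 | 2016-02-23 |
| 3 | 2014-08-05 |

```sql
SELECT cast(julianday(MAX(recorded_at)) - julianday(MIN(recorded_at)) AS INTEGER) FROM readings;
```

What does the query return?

MIN = 2014-08-05, MAX = 2016-02-23.
26 days remain in August 2014 after the 5th (31 − 5).
Full months from September 2014 through January 2016 contribute their day counts.
Then 23 days into February 2016.
Total: 26 + 30 + 31 + 30 + 31 + 31 + 28 + 31 + 30 + 31 + 30 + 31 + 31 + 30 + 31 + 30 + 31 + 31 + 23 = 567.

567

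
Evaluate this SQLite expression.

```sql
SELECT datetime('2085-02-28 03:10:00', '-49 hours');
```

2085-02-26 02:10:00

-49 hours from 2085-02-28 03:10:00 is 2085-02-26 02:10:00 (crosses midnight).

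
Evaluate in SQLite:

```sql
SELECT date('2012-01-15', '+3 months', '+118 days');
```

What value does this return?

Adding +3 months to 2012-01-15 gives 2012-04-15.
Applying '+118 days' to 2012-04-15: counting 118 days forward gives 2012-08-11.

2012-08-11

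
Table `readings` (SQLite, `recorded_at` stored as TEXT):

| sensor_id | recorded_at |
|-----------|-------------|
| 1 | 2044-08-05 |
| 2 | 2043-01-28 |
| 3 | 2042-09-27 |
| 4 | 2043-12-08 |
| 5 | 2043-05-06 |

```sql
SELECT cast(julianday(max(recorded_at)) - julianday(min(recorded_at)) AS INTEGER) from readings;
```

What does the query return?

678

MIN = 2042-09-27, MAX = 2044-08-05.
3 days remain in September 2042 after the 27th (30 − 27).
Full months from October 2042 through July 2044 contribute their day counts.
Then 5 days into August 2044.
Total: 3 + 31 + 30 + 31 + 31 + 28 + 31 + 30 + 31 + 30 + 31 + 31 + 30 + 31 + 30 + 31 + 31 + 29 + 31 + 30 + 31 + 30 + 31 + 5 = 678.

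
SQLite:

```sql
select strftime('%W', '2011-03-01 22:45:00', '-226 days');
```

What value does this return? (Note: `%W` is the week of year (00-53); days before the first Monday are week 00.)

28

First apply '-226 days': 2011-03-01 22:45:00 → 2010-07-18 22:45:00.
2010-07-18 is a Sunday. SQLite's %W counts Mondays since the year started; the result is 28.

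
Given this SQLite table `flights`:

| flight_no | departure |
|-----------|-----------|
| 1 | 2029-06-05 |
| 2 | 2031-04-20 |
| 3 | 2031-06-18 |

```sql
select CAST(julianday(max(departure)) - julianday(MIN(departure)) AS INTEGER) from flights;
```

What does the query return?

MIN = 2029-06-05, MAX = 2031-06-18.
25 days remain in June 2029 after the 5th (30 − 5).
Full months from July 2029 through May 2031 contribute their day counts.
Then 18 days into June 2031.
Total: 25 + 31 + 31 + 30 + 31 + 30 + 31 + 31 + 28 + 31 + 30 + 31 + 30 + 31 + 31 + 30 + 31 + 30 + 31 + 31 + 28 + 31 + 30 + 31 + 18 = 743.

743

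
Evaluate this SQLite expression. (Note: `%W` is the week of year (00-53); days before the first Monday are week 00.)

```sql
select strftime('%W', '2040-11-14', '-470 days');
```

31

First apply '-470 days': 2040-11-14 → 2039-08-02.
2039-08-02 is a Tuesday. SQLite's %W counts Mondays since the year started; the result is 31.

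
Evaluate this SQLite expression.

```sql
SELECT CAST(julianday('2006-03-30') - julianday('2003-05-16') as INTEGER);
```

1049

15 days remain in May 2003 after the 16th (31 − 16).
Full months from June 2003 through February 2006 contribute their day counts.
Then 30 days into March 2006.
Total: 15 + 30 + 31 + 31 + 30 + 31 + 30 + 31 + 31 + 29 + 31 + 30 + 31 + 30 + 31 + 31 + 30 + 31 + 30 + 31 + 31 + 28 + 31 + 30 + 31 + 30 + 31 + 31 + 30 + 31 + 30 + 31 + 31 + 28 + 30 = 1049.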